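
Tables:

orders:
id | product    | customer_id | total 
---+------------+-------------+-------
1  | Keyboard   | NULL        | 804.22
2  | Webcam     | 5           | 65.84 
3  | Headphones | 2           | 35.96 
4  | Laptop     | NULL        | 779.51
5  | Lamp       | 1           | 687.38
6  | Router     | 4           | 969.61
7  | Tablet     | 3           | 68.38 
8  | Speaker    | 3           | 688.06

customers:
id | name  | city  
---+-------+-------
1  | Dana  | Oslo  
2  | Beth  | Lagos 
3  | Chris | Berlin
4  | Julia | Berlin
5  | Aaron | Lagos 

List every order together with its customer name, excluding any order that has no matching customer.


INNER JOIN keeps only orders rows whose customer_id matches an id in customers. Walk through each order:
  - order 1 (Keyboard): customer_id=NULL, no match -> dropped
  - order 2 (Webcam): customer_id=5 -> matches Aaron
  - order 3 (Headphones): customer_id=2 -> matches Beth
  - order 4 (Laptop): customer_id=NULL, no match -> dropped
  - order 5 (Lamp): customer_id=1 -> matches Dana
  - order 6 (Router): customer_id=4 -> matches Julia
  - order 7 (Tablet): customer_id=3 -> matches Chris
  - order 8 (Speaker): customer_id=3 -> matches Chris
So 2 of 8 rows are dropped.

SQL:
SELECT a.product, b.name AS customer
FROM orders a
INNER JOIN customers b ON a.customer_id = b.id

Result:
product    | customer
-----------+---------
Webcam     | Aaron   
Headphones | Beth    
Lamp       | Dana    
Router     | Julia   
Tablet     | Chris   
Speaker    | Chris   


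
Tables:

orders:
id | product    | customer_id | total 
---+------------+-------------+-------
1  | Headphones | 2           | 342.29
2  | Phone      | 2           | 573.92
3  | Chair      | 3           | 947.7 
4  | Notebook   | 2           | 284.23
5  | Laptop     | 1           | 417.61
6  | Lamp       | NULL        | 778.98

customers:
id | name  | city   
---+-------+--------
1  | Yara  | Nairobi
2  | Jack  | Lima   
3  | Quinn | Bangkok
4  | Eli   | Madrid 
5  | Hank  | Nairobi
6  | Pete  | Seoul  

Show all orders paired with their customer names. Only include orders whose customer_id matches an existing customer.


INNER JOIN keeps only orders rows whose customer_id matches an id in customers. Walk through each order:
  - order 1 (Headphones): customer_id=2 -> matches Jack
  - order 2 (Phone): customer_id=2 -> matches Jack
  - order 3 (Chair): customer_id=3 -> matches Quinn
  - order 4 (Notebook): customer_id=2 -> matches Jack
  - order 5 (Laptop): customer_id=1 -> matches Yara
  - order 6 (Lamp): customer_id=NULL, no match -> dropped
So 1 of 6 rows is dropped.

SQL:
SELECT a.product, b.name AS customer
FROM orders a
INNER JOIN customers b ON a.customer_id = b.id

Result:
product    | customer
-----------+---------
Headphones | Jack    
Phone      | Jack    
Chair      | Quinn   
Notebook   | Jack    
Laptop     | Yara    


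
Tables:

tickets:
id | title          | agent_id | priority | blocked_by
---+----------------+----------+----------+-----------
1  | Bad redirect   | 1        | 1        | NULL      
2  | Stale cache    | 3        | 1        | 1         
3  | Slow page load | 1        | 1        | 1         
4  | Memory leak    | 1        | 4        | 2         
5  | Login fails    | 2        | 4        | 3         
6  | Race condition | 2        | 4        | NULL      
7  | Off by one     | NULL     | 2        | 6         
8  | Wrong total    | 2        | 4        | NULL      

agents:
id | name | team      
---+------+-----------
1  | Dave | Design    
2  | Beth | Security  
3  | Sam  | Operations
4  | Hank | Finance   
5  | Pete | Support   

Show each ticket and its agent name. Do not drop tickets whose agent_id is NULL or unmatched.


LEFT JOIN keeps every row from tickets (the left table); where agent_id has no match in agents, the agent columns become NULL. Walk through each ticket:
  - ticket 1 (Bad redirect): agent_id=1 -> matches Dave
  - ticket 2 (Stale cache): agent_id=3 -> matches Sam
  - ticket 3 (Slow page load): agent_id=1 -> matches Dave
  - ticket 4 (Memory leak): agent_id=1 -> matches Dave
  - ticket 5 (Login fails): agent_id=2 -> matches Beth
  - ticket 6 (Race condition): agent_id=2 -> matches Beth
  - ticket 7 (Off by one): agent_id=NULL, no match -> kept with NULL
  - ticket 8 (Wrong total): agent_id=2 -> matches Beth
All 8 rows appear; 1 has NULL agent.

SQL:
SELECT a.title, b.name AS agent
FROM tickets a
LEFT JOIN agents b ON a.agent_id = b.id

Result:
title          | agent
---------------+------
Bad redirect   | Dave 
Stale cache    | Sam  
Slow page load | Dave 
Memory leak    | Dave 
Login fails    | Beth 
Race condition | Beth 
Off by one     | NULL 
Wrong total    | Beth 


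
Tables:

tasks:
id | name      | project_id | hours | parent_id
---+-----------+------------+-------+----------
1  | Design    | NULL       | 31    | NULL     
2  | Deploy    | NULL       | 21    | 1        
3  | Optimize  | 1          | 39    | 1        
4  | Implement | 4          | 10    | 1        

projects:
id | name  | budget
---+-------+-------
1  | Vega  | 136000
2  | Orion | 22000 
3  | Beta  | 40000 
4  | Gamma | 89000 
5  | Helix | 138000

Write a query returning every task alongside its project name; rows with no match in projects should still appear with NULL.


LEFT JOIN keeps every row from tasks (the left table); where project_id has no match in projects, the project columns become NULL. Walk through each task:
  - task 1 (Design): project_id=NULL, no match -> kept with NULL
  - task 2 (Deploy): project_id=NULL, no match -> kept with NULL
  - task 3 (Optimize): project_id=1 -> matches Vega
  - task 4 (Implement): project_id=4 -> matches Gamma
All 4 rows appear; 2 have NULL project.

SQL:
SELECT a.name, b.name AS project
FROM tasks a
LEFT JOIN projects b ON a.project_id = b.id

Result:
name      | project
----------+--------
Design    | NULL   
Deploy    | NULL   
Optimize  | Vega   
Implement | Gamma  


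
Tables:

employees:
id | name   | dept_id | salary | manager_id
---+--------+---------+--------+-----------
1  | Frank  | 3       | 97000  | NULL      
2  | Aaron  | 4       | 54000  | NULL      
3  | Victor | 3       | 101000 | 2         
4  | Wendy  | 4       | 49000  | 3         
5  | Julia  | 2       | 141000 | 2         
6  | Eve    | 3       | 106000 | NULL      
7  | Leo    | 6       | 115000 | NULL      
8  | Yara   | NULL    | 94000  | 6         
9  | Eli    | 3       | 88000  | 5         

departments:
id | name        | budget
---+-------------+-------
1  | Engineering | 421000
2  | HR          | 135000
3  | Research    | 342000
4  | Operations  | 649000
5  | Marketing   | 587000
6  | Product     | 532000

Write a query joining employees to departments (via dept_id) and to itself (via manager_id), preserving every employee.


Two LEFT JOINs from the same base table employees: one to departments via dept_id, one to employees itself via manager_id. Both are LEFT so every employee is preserved.
Match against departments:
  - employee 1 (Frank): dept_id=3 -> matches Research
  - employee 2 (Aaron): dept_id=4 -> matches Operations
  - employee 3 (Victor): dept_id=3 -> matches Research
  - employee 4 (Wendy): dept_id=4 -> matches Operations
  - employee 5 (Julia): dept_id=2 -> matches HR
  - employee 6 (Eve): dept_id=3 -> matches Research
  - employee 7 (Leo): dept_id=6 -> matches Product
  - employee 8 (Yara): dept_id=NULL, no match -> kept with NULL
  - employee 9 (Eli): dept_id=3 -> matches Research
Match against employees (self):
  - employee 1 (Frank): manager_id=NULL -> NULL
  - employee 2 (Aaron): manager_id=NULL -> NULL
  - employee 3 (Victor): manager_id=2 -> Aaron
  - employee 4 (Wendy): manager_id=3 -> Victor
  - employee 5 (Julia): manager_id=2 -> Aaron
  - employee 6 (Eve): manager_id=NULL -> NULL
  - employee 7 (Leo): manager_id=NULL -> NULL
  - employee 8 (Yara): manager_id=6 -> Eve
  - employee 9 (Eli): manager_id=5 -> Julia

SQL:
SELECT a.name, b.name AS department, c.name AS manager
FROM employees a
LEFT JOIN departments b ON a.dept_id = b.id
LEFT JOIN employees c ON a.manager_id = c.id

Result:
name   | department | manager
-------+------------+--------
Frank  | Research   | NULL   
Aaron  | Operations | NULL   
Victor | Research   | Aaron  
Wendy  | Operations | Victor 
Julia  | HR         | Aaron  
Eve    | Research   | NULL   
Leo    | Product    | NULL   
Yara   | NULL       | Eve    
Eli    | Research   | Julia  


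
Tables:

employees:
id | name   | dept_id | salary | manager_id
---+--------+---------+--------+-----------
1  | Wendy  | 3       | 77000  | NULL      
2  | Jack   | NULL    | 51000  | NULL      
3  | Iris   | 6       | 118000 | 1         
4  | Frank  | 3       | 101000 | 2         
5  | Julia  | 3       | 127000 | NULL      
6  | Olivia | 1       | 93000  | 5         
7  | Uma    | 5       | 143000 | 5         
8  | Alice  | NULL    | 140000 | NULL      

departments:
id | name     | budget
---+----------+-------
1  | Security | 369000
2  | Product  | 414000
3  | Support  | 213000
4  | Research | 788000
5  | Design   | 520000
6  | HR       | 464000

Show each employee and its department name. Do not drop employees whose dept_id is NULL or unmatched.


LEFT JOIN keeps every row from employees (the left table); where dept_id has no match in departments, the department columns become NULL. Walk through each employee:
  - employee 1 (Wendy): dept_id=3 -> matches Support
  - employee 2 (Jack): dept_id=NULL, no match -> kept with NULL
  - employee 3 (Iris): dept_id=6 -> matches HR
  - employee 4 (Frank): dept_id=3 -> matches Support
  - employee 5 (Julia): dept_id=3 -> matches Support
  - employee 6 (Olivia): dept_id=1 -> matches Security
  - employee 7 (Uma): dept_id=5 -> matches Design
  - employee 8 (Alice): dept_id=NULL, no match -> kept with NULL
All 8 rows appear; 2 have NULL department.

SQL:
SELECT a.name, b.name AS department
FROM employees a
LEFT JOIN departments b ON a.dept_id = b.id

Result:
name   | department
-------+-----------
Wendy  | Support   
Jack   | NULL      
Iris   | HR        
Frank  | Support   
Julia  | Support   
Olivia | Security  
Uma    | Design    
Alice  | NULL      


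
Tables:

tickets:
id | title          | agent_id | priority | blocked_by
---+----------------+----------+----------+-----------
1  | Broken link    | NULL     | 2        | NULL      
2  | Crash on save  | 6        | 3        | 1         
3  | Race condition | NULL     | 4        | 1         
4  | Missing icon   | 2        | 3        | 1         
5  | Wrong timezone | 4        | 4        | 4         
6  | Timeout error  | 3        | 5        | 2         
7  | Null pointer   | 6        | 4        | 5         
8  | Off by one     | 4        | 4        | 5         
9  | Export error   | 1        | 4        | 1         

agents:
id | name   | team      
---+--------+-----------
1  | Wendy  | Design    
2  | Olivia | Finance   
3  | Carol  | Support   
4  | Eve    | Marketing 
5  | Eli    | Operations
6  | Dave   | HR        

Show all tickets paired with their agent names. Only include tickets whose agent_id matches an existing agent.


INNER JOIN keeps only tickets rows whose agent_id matches an id in agents. Walk through each ticket:
  - ticket 1 (Broken link): agent_id=NULL, no match -> dropped
  - ticket 2 (Crash on save): agent_id=6 -> matches Dave
  - ticket 3 (Race condition): agent_id=NULL, no match -> dropped
  - ticket 4 (Missing icon): agent_id=2 -> matches Olivia
  - ticket 5 (Wrong timezone): agent_id=4 -> matches Eve
  - ticket 6 (Timeout error): agent_id=3 -> matches Carol
  - ticket 7 (Null pointer): agent_id=6 -> matches Dave
  - ticket 8 (Off by one): agent_id=4 -> matches Eve
  - ticket 9 (Export error): agent_id=1 -> matches Wendy
So 2 of 9 rows are dropped.

SQL:
SELECT a.title, b.name AS agent
FROM tickets a
INNER JOIN agents b ON a.agent_id = b.id

Result:
title          | agent 
---------------+-------
Crash on save  | Dave  
Missing icon   | Olivia
Wrong timezone | Eve   
Timeout error  | Carol 
Null pointer   | Dave  
Off by one     | Eve   
Export error   | Wendy 


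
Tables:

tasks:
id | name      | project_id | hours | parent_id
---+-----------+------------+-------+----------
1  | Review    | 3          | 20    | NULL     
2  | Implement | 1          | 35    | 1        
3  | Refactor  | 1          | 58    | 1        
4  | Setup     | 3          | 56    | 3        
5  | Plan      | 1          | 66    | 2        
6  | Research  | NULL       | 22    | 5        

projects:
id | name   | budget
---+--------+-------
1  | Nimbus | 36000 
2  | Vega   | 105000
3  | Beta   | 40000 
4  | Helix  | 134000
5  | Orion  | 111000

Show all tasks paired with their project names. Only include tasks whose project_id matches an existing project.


INNER JOIN keeps only tasks rows whose project_id matches an id in projects. Walk through each task:
  - task 1 (Review): project_id=3 -> matches Beta
  - task 2 (Implement): project_id=1 -> matches Nimbus
  - task 3 (Refactor): project_id=1 -> matches Nimbus
  - task 4 (Setup): project_id=3 -> matches Beta
  - task 5 (Plan): project_id=1 -> matches Nimbus
  - task 6 (Research): project_id=NULL, no match -> dropped
So 1 of 6 rows is dropped.

SQL:
SELECT a.name, b.name AS project
FROM tasks a
INNER JOIN projects b ON a.project_id = b.id

Result:
name      | project
----------+--------
Review    | Beta   
Implement | Nimbus 
Refactor  | Nimbus 
Setup     | Beta   
Plan      | Nimbus 


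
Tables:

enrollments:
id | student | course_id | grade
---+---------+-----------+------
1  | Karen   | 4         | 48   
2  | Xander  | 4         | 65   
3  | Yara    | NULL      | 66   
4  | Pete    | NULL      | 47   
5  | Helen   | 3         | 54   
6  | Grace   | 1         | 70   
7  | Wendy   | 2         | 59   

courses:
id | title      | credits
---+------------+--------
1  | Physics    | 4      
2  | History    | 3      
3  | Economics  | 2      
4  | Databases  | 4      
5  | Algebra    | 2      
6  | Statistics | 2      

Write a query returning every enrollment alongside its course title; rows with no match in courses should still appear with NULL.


LEFT JOIN keeps every row from enrollments (the left table); where course_id has no match in courses, the course columns become NULL. Walk through each enrollment:
  - enrollment 1 (Karen): course_id=4 -> matches Databases
  - enrollment 2 (Xander): course_id=4 -> matches Databases
  - enrollment 3 (Yara): course_id=NULL, no match -> kept with NULL
  - enrollment 4 (Pete): course_id=NULL, no match -> kept with NULL
  - enrollment 5 (Helen): course_id=3 -> matches Economics
  - enrollment 6 (Grace): course_id=1 -> matches Physics
  - enrollment 7 (Wendy): course_id=2 -> matches History
All 7 rows appear; 2 have NULL course.

SQL:
SELECT a.student, b.title AS course
FROM enrollments a
LEFT JOIN courses b ON a.course_id = b.id

Result:
student | course   
--------+----------
Karen   | Databases
Xander  | Databases
Yara    | NULL     
Pete    | NULL     
Helen   | Economics
Grace   | Physics  
Wendy   | History  


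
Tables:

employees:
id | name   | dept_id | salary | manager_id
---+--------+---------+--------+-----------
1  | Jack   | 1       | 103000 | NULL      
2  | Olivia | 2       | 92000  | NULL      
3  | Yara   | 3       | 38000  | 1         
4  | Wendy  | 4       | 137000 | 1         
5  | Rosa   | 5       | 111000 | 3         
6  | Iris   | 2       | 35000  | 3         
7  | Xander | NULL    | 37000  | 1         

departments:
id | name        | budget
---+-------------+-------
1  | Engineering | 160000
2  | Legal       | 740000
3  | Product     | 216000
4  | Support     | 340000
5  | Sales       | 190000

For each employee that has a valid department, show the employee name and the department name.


INNER JOIN keeps only employees rows whose dept_id matches an id in departments. Walk through each employee:
  - employee 1 (Jack): dept_id=1 -> matches Engineering
  - employee 2 (Olivia): dept_id=2 -> matches Legal
  - employee 3 (Yara): dept_id=3 -> matches Product
  - employee 4 (Wendy): dept_id=4 -> matches Support
  - employee 5 (Rosa): dept_id=5 -> matches Sales
  - employee 6 (Iris): dept_id=2 -> matches Legal
  - employee 7 (Xander): dept_id=NULL, no match -> dropped
So 1 of 7 rows is dropped.

SQL:
SELECT a.name, b.name AS department
FROM employees a
INNER JOIN departments b ON a.dept_id = b.id

Result:
name   | department 
-------+------------
Jack   | Engineering
Olivia | Legal      
Yara   | Product    
Wendy  | Support    
Rosa   | Sales      
Iris   | Legal      


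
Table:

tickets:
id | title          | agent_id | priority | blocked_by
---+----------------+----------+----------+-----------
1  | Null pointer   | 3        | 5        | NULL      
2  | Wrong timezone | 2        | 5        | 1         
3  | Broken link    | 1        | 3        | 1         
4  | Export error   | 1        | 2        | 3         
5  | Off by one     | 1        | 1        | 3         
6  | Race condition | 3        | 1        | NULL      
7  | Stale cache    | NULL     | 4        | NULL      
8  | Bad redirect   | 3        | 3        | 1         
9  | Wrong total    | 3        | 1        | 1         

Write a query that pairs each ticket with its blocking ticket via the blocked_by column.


This is a self-join: tickets is joined to a second copy of itself, matching each row's blocked_by to another row's id. Use LEFT JOIN so rows with blocked_by=NULL are kept.
  - ticket 1 (Null pointer): blocked_by=NULL -> NULL
  - ticket 2 (Wrong timezone): blocked_by=1 -> Null pointer
  - ticket 3 (Broken link): blocked_by=1 -> Null pointer
  - ticket 4 (Export error): blocked_by=3 -> Broken link
  - ticket 5 (Off by one): blocked_by=3 -> Broken link
  - ticket 6 (Race condition): blocked_by=NULL -> NULL
  - ticket 7 (Stale cache): blocked_by=NULL -> NULL
  - ticket 8 (Bad redirect): blocked_by=1 -> Null pointer
  - ticket 9 (Wrong total): blocked_by=1 -> Null pointer

SQL:
SELECT a.title AS item, b.title AS blocked_by
FROM tickets a
LEFT JOIN tickets b ON a.blocked_by = b.id

Result:
item           | blocked_by  
---------------+-------------
Null pointer   | NULL        
Wrong timezone | Null pointer
Broken link    | Null pointer
Export error   | Broken link 
Off by one     | Broken link 
Race condition | NULL        
Stale cache    | NULL        
Bad redirect   | Null pointer
Wrong total    | Null pointer


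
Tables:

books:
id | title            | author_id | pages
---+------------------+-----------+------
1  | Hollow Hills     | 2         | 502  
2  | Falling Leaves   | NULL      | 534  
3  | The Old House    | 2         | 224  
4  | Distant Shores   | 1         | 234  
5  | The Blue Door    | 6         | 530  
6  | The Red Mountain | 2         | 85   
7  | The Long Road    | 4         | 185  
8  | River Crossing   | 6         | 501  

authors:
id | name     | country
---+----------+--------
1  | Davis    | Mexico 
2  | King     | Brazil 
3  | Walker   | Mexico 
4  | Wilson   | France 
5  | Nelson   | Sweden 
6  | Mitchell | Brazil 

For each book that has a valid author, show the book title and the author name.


INNER JOIN keeps only books rows whose author_id matches an id in authors. Walk through each book:
  - book 1 (Hollow Hills): author_id=2 -> matches King
  - book 2 (Falling Leaves): author_id=NULL, no match -> dropped
  - book 3 (The Old House): author_id=2 -> matches King
  - book 4 (Distant Shores): author_id=1 -> matches Davis
  - book 5 (The Blue Door): author_id=6 -> matches Mitchell
  - book 6 (The Red Mountain): author_id=2 -> matches King
  - book 7 (The Long Road): author_id=4 -> matches Wilson
  - book 8 (River Crossing): author_id=6 -> matches Mitchell
So 1 of 8 rows is dropped.

SQL:
SELECT a.title, b.name AS author
FROM books a
INNER JOIN authors b ON a.author_id = b.id

Result:
title            | author  
-----------------+---------
Hollow Hills     | King    
The Old House    | King    
Distant Shores   | Davis   
The Blue Door    | Mitchell
The Red Mountain | King    
The Long Road    | Wilson  
River Crossing   | Mitchell


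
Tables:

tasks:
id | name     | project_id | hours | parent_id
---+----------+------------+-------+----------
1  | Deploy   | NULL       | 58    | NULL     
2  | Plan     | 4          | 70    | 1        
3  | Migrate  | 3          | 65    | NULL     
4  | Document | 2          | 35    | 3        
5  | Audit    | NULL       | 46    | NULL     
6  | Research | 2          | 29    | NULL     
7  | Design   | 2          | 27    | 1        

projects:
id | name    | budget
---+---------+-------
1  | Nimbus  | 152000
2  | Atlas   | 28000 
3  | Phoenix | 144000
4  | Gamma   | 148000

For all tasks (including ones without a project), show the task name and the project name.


LEFT JOIN keeps every row from tasks (the left table); where project_id has no match in projects, the project columns become NULL. Walk through each task:
  - task 1 (Deploy): project_id=NULL, no match -> kept with NULL
  - task 2 (Plan): project_id=4 -> matches Gamma
  - task 3 (Migrate): project_id=3 -> matches Phoenix
  - task 4 (Document): project_id=2 -> matches Atlas
  - task 5 (Audit): project_id=NULL, no match -> kept with NULL
  - task 6 (Research): project_id=2 -> matches Atlas
  - task 7 (Design): project_id=2 -> matches Atlas
All 7 rows appear; 2 have NULL project.

SQL:
SELECT a.name, b.name AS project
FROM tasks a
LEFT JOIN projects b ON a.project_id = b.id

Result:
name     | project
---------+--------
Deploy   | NULL   
Plan     | Gamma  
Migrate  | Phoenix
Document | Atlas  
Audit    | NULL   
Research | Atlas  
Design   | Atlas  


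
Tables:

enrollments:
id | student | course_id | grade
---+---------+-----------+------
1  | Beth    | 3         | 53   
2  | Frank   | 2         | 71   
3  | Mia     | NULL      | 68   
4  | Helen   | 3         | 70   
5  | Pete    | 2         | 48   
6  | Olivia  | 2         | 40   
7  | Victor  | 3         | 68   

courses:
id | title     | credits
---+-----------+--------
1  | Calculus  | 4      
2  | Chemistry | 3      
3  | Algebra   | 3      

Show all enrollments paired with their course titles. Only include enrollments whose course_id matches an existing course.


INNER JOIN keeps only enrollments rows whose course_id matches an id in courses. Walk through each enrollment:
  - enrollment 1 (Beth): course_id=3 -> matches Algebra
  - enrollment 2 (Frank): course_id=2 -> matches Chemistry
  - enrollment 3 (Mia): course_id=NULL, no match -> dropped
  - enrollment 4 (Helen): course_id=3 -> matches Algebra
  - enrollment 5 (Pete): course_id=2 -> matches Chemistry
  - enrollment 6 (Olivia): course_id=2 -> matches Chemistry
  - enrollment 7 (Victor): course_id=3 -> matches Algebra
So 1 of 7 rows is dropped.

SQL:
SELECT a.student, b.title AS course
FROM enrollments a
INNER JOIN courses b ON a.course_id = b.id

Result:
student | course   
--------+----------
Beth    | Algebra  
Frank   | Chemistry
Helen   | Algebra  
Pete    | Chemistry
Olivia  | Chemistry
Victor  | Algebra  


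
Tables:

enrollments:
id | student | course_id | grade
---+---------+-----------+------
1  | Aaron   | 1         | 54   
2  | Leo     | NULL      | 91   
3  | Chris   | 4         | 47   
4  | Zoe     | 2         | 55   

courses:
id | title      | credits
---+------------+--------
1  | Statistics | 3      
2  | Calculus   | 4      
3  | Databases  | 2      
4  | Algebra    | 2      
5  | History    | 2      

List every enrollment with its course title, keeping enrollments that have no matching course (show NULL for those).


LEFT JOIN keeps every row from enrollments (the left table); where course_id has no match in courses, the course columns become NULL. Walk through each enrollment:
  - enrollment 1 (Aaron): course_id=1 -> matches Statistics
  - enrollment 2 (Leo): course_id=NULL, no match -> kept with NULL
  - enrollment 3 (Chris): course_id=4 -> matches Algebra
  - enrollment 4 (Zoe): course_id=2 -> matches Calculus
All 4 rows appear; 1 has NULL course.

SQL:
SELECT a.student, b.title AS course
FROM enrollments a
LEFT JOIN courses b ON a.course_id = b.id

Result:
student | course    
--------+-----------
Aaron   | Statistics
Leo     | NULL      
Chris   | Algebra   
Zoe     | Calculus  


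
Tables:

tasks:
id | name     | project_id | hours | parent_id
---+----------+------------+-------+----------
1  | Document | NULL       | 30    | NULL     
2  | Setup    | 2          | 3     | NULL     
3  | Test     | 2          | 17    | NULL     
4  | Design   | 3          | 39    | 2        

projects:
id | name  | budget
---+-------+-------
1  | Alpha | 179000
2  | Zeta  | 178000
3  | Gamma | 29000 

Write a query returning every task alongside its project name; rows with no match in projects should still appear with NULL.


LEFT JOIN keeps every row from tasks (the left table); where project_id has no match in projects, the project columns become NULL. Walk through each task:
  - task 1 (Document): project_id=NULL, no match -> kept with NULL
  - task 2 (Setup): project_id=2 -> matches Zeta
  - task 3 (Test): project_id=2 -> matches Zeta
  - task 4 (Design): project_id=3 -> matches Gamma
All 4 rows appear; 1 has NULL project.

SQL:
SELECT a.name, b.name AS project
FROM tasks a
LEFT JOIN projects b ON a.project_id = b.id

Result:
name     | project
---------+--------
Document | NULL   
Setup    | Zeta   
Test     | Zeta   
Design   | Gamma  


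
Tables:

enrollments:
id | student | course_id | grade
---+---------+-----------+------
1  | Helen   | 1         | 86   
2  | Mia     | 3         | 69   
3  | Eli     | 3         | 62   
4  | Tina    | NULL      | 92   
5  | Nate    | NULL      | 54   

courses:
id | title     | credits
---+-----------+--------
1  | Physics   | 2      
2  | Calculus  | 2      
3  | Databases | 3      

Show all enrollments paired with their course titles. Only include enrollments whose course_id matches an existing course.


INNER JOIN keeps only enrollments rows whose course_id matches an id in courses. Walk through each enrollment:
  - enrollment 1 (Helen): course_id=1 -> matches Physics
  - enrollment 2 (Mia): course_id=3 -> matches Databases
  - enrollment 3 (Eli): course_id=3 -> matches Databases
  - enrollment 4 (Tina): course_id=NULL, no match -> dropped
  - enrollment 5 (Nate): course_id=NULL, no match -> dropped
So 2 of 5 rows are dropped.

SQL:
SELECT a.student, b.title AS course
FROM enrollments a
INNER JOIN courses b ON a.course_id = b.id

Result:
student | course   
--------+----------
Helen   | Physics  
Mia     | Databases
Eli     | Databases


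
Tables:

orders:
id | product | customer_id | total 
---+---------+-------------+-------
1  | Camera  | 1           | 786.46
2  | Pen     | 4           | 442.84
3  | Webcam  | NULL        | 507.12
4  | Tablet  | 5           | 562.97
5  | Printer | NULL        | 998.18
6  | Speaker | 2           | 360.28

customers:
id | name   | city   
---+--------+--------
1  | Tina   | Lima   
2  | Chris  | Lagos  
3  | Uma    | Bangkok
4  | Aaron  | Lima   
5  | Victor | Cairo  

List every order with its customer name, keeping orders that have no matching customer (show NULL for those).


LEFT JOIN keeps every row from orders (the left table); where customer_id has no match in customers, the customer columns become NULL. Walk through each order:
  - order 1 (Camera): customer_id=1 -> matches Tina
  - order 2 (Pen): customer_id=4 -> matches Aaron
  - order 3 (Webcam): customer_id=NULL, no match -> kept with NULL
  - order 4 (Tablet): customer_id=5 -> matches Victor
  - order 5 (Printer): customer_id=NULL, no match -> kept with NULL
  - order 6 (Speaker): customer_id=2 -> matches Chris
All 6 rows appear; 2 have NULL customer.

SQL:
SELECT a.product, b.name AS customer
FROM orders a
LEFT JOIN customers b ON a.customer_id = b.id

Result:
product | customer
--------+---------
Camera  | Tina    
Pen     | Aaron   
Webcam  | NULL    
Tablet  | Victor  
Printer | NULL    
Speaker | Chris   


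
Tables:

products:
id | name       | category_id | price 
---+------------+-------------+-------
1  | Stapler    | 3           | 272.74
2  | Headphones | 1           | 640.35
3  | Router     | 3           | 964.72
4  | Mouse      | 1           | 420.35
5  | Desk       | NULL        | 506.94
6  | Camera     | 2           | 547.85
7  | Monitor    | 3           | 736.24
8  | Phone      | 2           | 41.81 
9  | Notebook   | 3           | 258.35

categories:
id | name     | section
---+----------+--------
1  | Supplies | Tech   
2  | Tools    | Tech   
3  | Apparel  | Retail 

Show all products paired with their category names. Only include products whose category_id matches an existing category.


INNER JOIN keeps only products rows whose category_id matches an id in categories. Walk through each product:
  - product 1 (Stapler): category_id=3 -> matches Apparel
  - product 2 (Headphones): category_id=1 -> matches Supplies
  - product 3 (Router): category_id=3 -> matches Apparel
  - product 4 (Mouse): category_id=1 -> matches Supplies
  - product 5 (Desk): category_id=NULL, no match -> dropped
  - product 6 (Camera): category_id=2 -> matches Tools
  - product 7 (Monitor): category_id=3 -> matches Apparel
  - product 8 (Phone): category_id=2 -> matches Tools
  - product 9 (Notebook): category_id=3 -> matches Apparel
So 1 of 9 rows is dropped.

SQL:
SELECT a.name, b.name AS category
FROM products a
INNER JOIN categories b ON a.category_id = b.id

Result:
name       | category
-----------+---------
Stapler    | Apparel 
Headphones | Supplies
Router     | Apparel 
Mouse      | Supplies
Camera     | Tools   
Monitor    | Apparel 
Phone      | Tools   
Notebook   | Apparel 


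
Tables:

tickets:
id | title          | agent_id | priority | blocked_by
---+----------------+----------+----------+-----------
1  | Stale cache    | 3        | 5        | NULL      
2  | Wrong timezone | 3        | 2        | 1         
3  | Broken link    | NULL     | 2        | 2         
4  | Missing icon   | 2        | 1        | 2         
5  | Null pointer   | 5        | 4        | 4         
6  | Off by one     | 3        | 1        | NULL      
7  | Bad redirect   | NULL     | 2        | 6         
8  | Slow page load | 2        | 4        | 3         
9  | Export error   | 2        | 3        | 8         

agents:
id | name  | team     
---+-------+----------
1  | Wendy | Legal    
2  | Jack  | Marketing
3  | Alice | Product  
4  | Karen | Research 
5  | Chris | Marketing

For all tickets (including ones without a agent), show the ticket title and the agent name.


LEFT JOIN keeps every row from tickets (the left table); where agent_id has no match in agents, the agent columns become NULL. Walk through each ticket:
  - ticket 1 (Stale cache): agent_id=3 -> matches Alice
  - ticket 2 (Wrong timezone): agent_id=3 -> matches Alice
  - ticket 3 (Broken link): agent_id=NULL, no match -> kept with NULL
  - ticket 4 (Missing icon): agent_id=2 -> matches Jack
  - ticket 5 (Null pointer): agent_id=5 -> matches Chris
  - ticket 6 (Off by one): agent_id=3 -> matches Alice
  - ticket 7 (Bad redirect): agent_id=NULL, no match -> kept with NULL
  - ticket 8 (Slow page load): agent_id=2 -> matches Jack
  - ticket 9 (Export error): agent_id=2 -> matches Jack
All 9 rows appear; 2 have NULL agent.

SQL:
SELECT a.title, b.name AS agent
FROM tickets a
LEFT JOIN agents b ON a.agent_id = b.id

Result:
title          | agent
---------------+------
Stale cache    | Alice
Wrong timezone | Alice
Broken link    | NULL 
Missing icon   | Jack 
Null pointer   | Chris
Off by one     | Alice
Bad redirect   | NULL 
Slow page load | Jack 
Export error   | Jack 


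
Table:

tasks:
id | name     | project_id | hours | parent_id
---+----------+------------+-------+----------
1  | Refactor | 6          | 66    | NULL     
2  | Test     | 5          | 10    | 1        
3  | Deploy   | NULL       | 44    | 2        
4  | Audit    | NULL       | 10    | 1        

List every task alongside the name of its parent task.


This is a self-join: tasks is joined to a second copy of itself, matching each row's parent_id to another row's id. Use LEFT JOIN so rows with parent_id=NULL are kept.
  - task 1 (Refactor): parent_id=NULL -> NULL
  - task 2 (Test): parent_id=1 -> Refactor
  - task 3 (Deploy): parent_id=2 -> Test
  - task 4 (Audit): parent_id=1 -> Refactor

SQL:
SELECT a.name AS item, b.name AS parent
FROM tasks a
LEFT JOIN tasks b ON a.parent_id = b.id

Result:
item     | parent  
---------+---------
Refactor | NULL    
Test     | Refactor
Deploy   | Test    
Audit    | Refactor


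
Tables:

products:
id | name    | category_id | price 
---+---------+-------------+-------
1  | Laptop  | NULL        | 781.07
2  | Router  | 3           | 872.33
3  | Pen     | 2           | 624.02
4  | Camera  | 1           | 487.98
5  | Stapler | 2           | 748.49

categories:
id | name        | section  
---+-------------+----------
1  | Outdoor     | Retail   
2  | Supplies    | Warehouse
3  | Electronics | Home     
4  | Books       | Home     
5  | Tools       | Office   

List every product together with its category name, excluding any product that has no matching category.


INNER JOIN keeps only products rows whose category_id matches an id in categories. Walk through each product:
  - product 1 (Laptop): category_id=NULL, no match -> dropped
  - product 2 (Router): category_id=3 -> matches Electronics
  - product 3 (Pen): category_id=2 -> matches Supplies
  - product 4 (Camera): category_id=1 -> matches Outdoor
  - product 5 (Stapler): category_id=2 -> matches Supplies
So 1 of 5 rows is dropped.

SQL:
SELECT a.name, b.name AS category
FROM products a
INNER JOIN categories b ON a.category_id = b.id

Result:
name    | category   
--------+------------
Router  | Electronics
Pen     | Supplies   
Camera  | Outdoor    
Stapler | Supplies   


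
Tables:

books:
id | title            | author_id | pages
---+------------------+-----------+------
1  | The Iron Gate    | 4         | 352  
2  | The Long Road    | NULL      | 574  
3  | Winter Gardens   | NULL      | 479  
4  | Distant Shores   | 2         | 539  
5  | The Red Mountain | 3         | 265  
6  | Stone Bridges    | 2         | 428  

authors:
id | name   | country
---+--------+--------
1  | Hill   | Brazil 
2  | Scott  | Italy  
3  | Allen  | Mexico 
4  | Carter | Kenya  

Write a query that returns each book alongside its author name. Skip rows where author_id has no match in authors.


INNER JOIN keeps only books rows whose author_id matches an id in authors. Walk through each book:
  - book 1 (The Iron Gate): author_id=4 -> matches Carter
  - book 2 (The Long Road): author_id=NULL, no match -> dropped
  - book 3 (Winter Gardens): author_id=NULL, no match -> dropped
  - book 4 (Distant Shores): author_id=2 -> matches Scott
  - book 5 (The Red Mountain): author_id=3 -> matches Allen
  - book 6 (Stone Bridges): author_id=2 -> matches Scott
So 2 of 6 rows are dropped.

SQL:
SELECT a.title, b.name AS author
FROM books a
INNER JOIN authors b ON a.author_id = b.id

Result:
title            | author
-----------------+-------
The Iron Gate    | Carter
Distant Shores   | Scott 
The Red Mountain | Allen 
Stone Bridges    | Scott 


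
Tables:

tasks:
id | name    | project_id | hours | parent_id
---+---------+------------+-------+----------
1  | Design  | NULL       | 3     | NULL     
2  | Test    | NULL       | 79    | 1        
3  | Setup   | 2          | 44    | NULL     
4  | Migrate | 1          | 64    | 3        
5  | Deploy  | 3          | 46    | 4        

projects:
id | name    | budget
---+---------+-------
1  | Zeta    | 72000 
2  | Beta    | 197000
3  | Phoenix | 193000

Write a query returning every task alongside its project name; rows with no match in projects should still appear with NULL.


LEFT JOIN keeps every row from tasks (the left table); where project_id has no match in projects, the project columns become NULL. Walk through each task:
  - task 1 (Design): project_id=NULL, no match -> kept with NULL
  - task 2 (Test): project_id=NULL, no match -> kept with NULL
  - task 3 (Setup): project_id=2 -> matches Beta
  - task 4 (Migrate): project_id=1 -> matches Zeta
  - task 5 (Deploy): project_id=3 -> matches Phoenix
All 5 rows appear; 2 have NULL project.

SQL:
SELECT a.name, b.name AS project
FROM tasks a
LEFT JOIN projects b ON a.project_id = b.id

Result:
name    | project
--------+--------
Design  | NULL   
Test    | NULL   
Setup   | Beta   
Migrate | Zeta   
Deploy  | Phoenix


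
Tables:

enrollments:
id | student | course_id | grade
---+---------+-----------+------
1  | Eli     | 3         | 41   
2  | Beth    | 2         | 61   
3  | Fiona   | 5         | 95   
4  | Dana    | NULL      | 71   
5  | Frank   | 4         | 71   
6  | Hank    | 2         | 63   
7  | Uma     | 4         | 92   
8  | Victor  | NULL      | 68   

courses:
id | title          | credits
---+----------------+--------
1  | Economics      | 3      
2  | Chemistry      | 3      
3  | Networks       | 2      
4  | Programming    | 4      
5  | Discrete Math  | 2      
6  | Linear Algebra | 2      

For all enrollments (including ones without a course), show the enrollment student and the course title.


LEFT JOIN keeps every row from enrollments (the left table); where course_id has no match in courses, the course columns become NULL. Walk through each enrollment:
  - enrollment 1 (Eli): course_id=3 -> matches Networks
  - enrollment 2 (Beth): course_id=2 -> matches Chemistry
  - enrollment 3 (Fiona): course_id=5 -> matches Discrete Math
  - enrollment 4 (Dana): course_id=NULL, no match -> kept with NULL
  - enrollment 5 (Frank): course_id=4 -> matches Programming
  - enrollment 6 (Hank): course_id=2 -> matches Chemistry
  - enrollment 7 (Uma): course_id=4 -> matches Programming
  - enrollment 8 (Victor): course_id=NULL, no match -> kept with NULL
All 8 rows appear; 2 have NULL course.

SQL:
SELECT a.student, b.title AS course
FROM enrollments a
LEFT JOIN courses b ON a.course_id = b.id

Result:
student | course       
--------+--------------
Eli     | Networks     
Beth    | Chemistry    
Fiona   | Discrete Math
Dana    | NULL         
Frank   | Programming  
Hank    | Chemistry    
Uma     | Programming  
Victor  | NULL         


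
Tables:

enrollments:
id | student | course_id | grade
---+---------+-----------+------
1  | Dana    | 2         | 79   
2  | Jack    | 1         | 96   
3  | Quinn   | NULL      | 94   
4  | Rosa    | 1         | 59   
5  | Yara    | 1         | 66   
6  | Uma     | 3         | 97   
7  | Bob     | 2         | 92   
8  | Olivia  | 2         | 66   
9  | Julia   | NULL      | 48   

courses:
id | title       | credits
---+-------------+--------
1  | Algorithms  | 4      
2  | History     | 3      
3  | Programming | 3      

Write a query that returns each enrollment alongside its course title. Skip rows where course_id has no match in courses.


INNER JOIN keeps only enrollments rows whose course_id matches an id in courses. Walk through each enrollment:
  - enrollment 1 (Dana): course_id=2 -> matches History
  - enrollment 2 (Jack): course_id=1 -> matches Algorithms
  - enrollment 3 (Quinn): course_id=NULL, no match -> dropped
  - enrollment 4 (Rosa): course_id=1 -> matches Algorithms
  - enrollment 5 (Yara): course_id=1 -> matches Algorithms
  - enrollment 6 (Uma): course_id=3 -> matches Programming
  - enrollment 7 (Bob): course_id=2 -> matches History
  - enrollment 8 (Olivia): course_id=2 -> matches History
  - enrollment 9 (Julia): course_id=NULL, no match -> dropped
So 2 of 9 rows are dropped.

SQL:
SELECT a.student, b.title AS course
FROM enrollments a
INNER JOIN courses b ON a.course_id = b.id

Result:
student | course     
--------+------------
Dana    | History    
Jack    | Algorithms 
Rosa    | Algorithms 
Yara    | Algorithms 
Uma     | Programming
Bob     | History    
Olivia  | History    


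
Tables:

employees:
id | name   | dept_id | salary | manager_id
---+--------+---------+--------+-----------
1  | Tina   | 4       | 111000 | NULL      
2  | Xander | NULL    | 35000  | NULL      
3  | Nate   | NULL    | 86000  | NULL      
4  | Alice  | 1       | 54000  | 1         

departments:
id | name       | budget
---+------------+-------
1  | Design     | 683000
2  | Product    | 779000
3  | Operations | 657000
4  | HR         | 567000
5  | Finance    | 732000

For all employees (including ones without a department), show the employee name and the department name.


LEFT JOIN keeps every row from employees (the left table); where dept_id has no match in departments, the department columns become NULL. Walk through each employee:
  - employee 1 (Tina): dept_id=4 -> matches HR
  - employee 2 (Xander): dept_id=NULL, no match -> kept with NULL
  - employee 3 (Nate): dept_id=NULL, no match -> kept with NULL
  - employee 4 (Alice): dept_id=1 -> matches Design
All 4 rows appear; 2 have NULL department.

SQL:
SELECT a.name, b.name AS department
FROM employees a
LEFT JOIN departments b ON a.dept_id = b.id

Result:
name   | department
-------+-----------
Tina   | HR        
Xander | NULL      
Nate   | NULL      
Alice  | Design    
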